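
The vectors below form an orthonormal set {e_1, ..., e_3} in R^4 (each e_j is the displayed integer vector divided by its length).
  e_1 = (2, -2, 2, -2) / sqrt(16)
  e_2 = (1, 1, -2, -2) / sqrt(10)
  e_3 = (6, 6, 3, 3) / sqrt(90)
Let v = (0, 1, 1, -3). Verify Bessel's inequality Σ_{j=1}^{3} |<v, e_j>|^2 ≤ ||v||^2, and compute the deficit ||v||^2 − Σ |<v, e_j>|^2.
Σ |<v, e_j>|^2 = 19/4; ||v||^2 = 11; deficit = 25/4

Write each e_j = u_j / sqrt(<u_j, u_j>) where u_j is the displayed integer vector. Then <v, e_j> = <v, u_j> / sqrt(<u_j, u_j>), so |<v, e_j>|^2 = <v, u_j>^2 / <u_j, u_j>.
Coefficients: <v, e_1> = 6/sqrt(16), <v, e_2> = 5/sqrt(10), <v, e_3> = 0/sqrt(90).
Square and sum: Σ |<v, e_j>|^2 = 19/4.
Compute ||v||^2 = v·v = 11.
Deficit = 11 − 19/4 = 25/4 ≥ 0, confirming Bessel's inequality. (The deficit equals ||v − Σ <v,e_j> e_j||^2, the squared distance from v to span{e_j}.)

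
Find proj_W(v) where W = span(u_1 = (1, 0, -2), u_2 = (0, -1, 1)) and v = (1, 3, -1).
proj_W(v) = (-1/3, 7/3, -5/3)

Set up U = [u_1 | ... | u_2] ∈ R^(3×2). The projector onto W = col(U) is P = U (U^T U)^(-1) U^T.
Compute U^T U =
  [5, -2]
  [-2, 2],
and U^T v = (3, -4).
Solve U^T U · c = U^T v for the coefficients: c = (-1/3, -7/3). The projection is proj_W(v) = U c.
Check: (v - proj_W(v)) · u_1 = 0  (should be 0).
Check: (v - proj_W(v)) · u_2 = 0  (should be 0).
Result: proj_W(v) = (-1/3, 7/3, -5/3).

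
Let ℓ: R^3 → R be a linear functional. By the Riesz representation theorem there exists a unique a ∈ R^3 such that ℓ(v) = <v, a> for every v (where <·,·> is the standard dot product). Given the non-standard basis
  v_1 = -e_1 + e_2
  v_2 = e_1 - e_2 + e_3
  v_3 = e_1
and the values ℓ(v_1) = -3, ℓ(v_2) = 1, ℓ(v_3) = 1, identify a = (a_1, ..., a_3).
a = (1, -2, -2)

Write a = (a_1, ..., a_3) in the standard basis. For each basis vector v_i, ℓ(v_i) = <v_i, a> is a linear equation in the a_j's. Collect the n equations into a matrix system V a = ℓ, where row i of V is v_i (expressed in the standard basis). Since V is invertible (lower-triangular with 1s on the diagonal, up to permutation), solve by back-substitution:
  V =
[[-1, 1, 0],
 [1, -1, 1],
 [1, 0, 0]]
  V a = (-3, 1, 1)
Solving gives a = (1, -2, -2).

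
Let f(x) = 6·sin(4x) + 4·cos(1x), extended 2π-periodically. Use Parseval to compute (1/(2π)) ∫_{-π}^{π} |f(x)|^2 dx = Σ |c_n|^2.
Σ |c_n|^2 = 26

Expand |f|^2 and use orthogonality of {sin(nx), cos(mx)} on [-π, π]:
  ∫_{-π}^{π} sin(nx)^2 dx = π, ∫ cos(mx)^2 dx = π, and cross terms integrate to 0.
So ∫_{-π}^{π} f(x)^2 dx = 6^2 · π + 4^2 · π = (36 + 16)π.
Divide by 2π: (36 + 16)/2 = 26.
By Parseval, this equals Σ |c_n|^2.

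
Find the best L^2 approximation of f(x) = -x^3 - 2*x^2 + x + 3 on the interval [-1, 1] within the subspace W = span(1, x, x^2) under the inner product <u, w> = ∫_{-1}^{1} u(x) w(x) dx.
g(x) = -2*x^2 + 2*x/5 + 3

The best approximation g ∈ W is the orthogonal projection of f onto W. Writing g = a_0 + a_1 x + a_2 x^2, the coefficients solve the normal equations G · a = b where
  G_{ij} = <φ_i, φ_j> and b_i = <f, φ_i>, with φ_0 = 1, φ_1 = x, φ_2 = x^2.
G =
  [2, 0, 2/3]
  [0, 2/3, 0]
  [2/3, 0, 2/5],
b = (14/3, 4/15, 6/5).
Solving gives a_0 = 3, a_1 = 2/5, a_2 = -2, so
  g(x) = -2*x^2 + 2*x/5 + 3.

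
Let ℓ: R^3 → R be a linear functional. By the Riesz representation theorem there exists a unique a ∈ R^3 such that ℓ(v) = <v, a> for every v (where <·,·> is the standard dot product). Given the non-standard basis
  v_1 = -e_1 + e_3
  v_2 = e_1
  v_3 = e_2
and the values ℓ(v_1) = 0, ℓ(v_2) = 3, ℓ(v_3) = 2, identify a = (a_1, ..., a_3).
a = (3, 2, 3)

Write a = (a_1, ..., a_3) in the standard basis. For each basis vector v_i, ℓ(v_i) = <v_i, a> is a linear equation in the a_j's. Collect the n equations into a matrix system V a = ℓ, where row i of V is v_i (expressed in the standard basis). Since V is invertible (lower-triangular with 1s on the diagonal, up to permutation), solve by back-substitution:
  V =
[[-1, 0, 1],
 [1, 0, 0],
 [0, 1, 0]]
  V a = (0, 3, 2)
Solving gives a = (3, 2, 3).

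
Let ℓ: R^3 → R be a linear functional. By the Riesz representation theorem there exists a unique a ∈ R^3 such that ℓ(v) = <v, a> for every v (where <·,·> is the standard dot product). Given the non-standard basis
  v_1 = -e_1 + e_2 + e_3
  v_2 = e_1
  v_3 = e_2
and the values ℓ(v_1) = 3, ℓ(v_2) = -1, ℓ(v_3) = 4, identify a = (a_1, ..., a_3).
a = (-1, 4, -2)

Write a = (a_1, ..., a_3) in the standard basis. For each basis vector v_i, ℓ(v_i) = <v_i, a> is a linear equation in the a_j's. Collect the n equations into a matrix system V a = ℓ, where row i of V is v_i (expressed in the standard basis). Since V is invertible (lower-triangular with 1s on the diagonal, up to permutation), solve by back-substitution:
  V =
[[-1, 1, 1],
 [1, 0, 0],
 [0, 1, 0]]
  V a = (3, -1, 4)
Solving gives a = (-1, 4, -2).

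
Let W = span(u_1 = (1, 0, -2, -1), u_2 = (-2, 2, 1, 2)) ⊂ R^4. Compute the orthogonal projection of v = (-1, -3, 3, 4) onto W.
proj_W(v) = (-53/42, -8/7, 89/21, 53/42)

Set up U = [u_1 | ... | u_2] ∈ R^(4×2). The projector onto W = col(U) is P = U (U^T U)^(-1) U^T.
Compute U^T U =
  [6, -6]
  [-6, 13],
and U^T v = (-11, 7).
Solve U^T U · c = U^T v for the coefficients: c = (-101/42, -4/7). The projection is proj_W(v) = U c.
Check: (v - proj_W(v)) · u_1 = 0  (should be 0).
Check: (v - proj_W(v)) · u_2 = 0  (should be 0).
Result: proj_W(v) = (-53/42, -8/7, 89/21, 53/42).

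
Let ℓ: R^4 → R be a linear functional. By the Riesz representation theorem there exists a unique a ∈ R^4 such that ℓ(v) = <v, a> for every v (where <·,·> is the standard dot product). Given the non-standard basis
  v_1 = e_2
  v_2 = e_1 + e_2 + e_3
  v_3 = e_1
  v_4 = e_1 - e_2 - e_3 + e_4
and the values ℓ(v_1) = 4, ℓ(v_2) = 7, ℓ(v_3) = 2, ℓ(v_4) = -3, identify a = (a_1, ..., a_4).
a = (2, 4, 1, 0)

Write a = (a_1, ..., a_4) in the standard basis. For each basis vector v_i, ℓ(v_i) = <v_i, a> is a linear equation in the a_j's. Collect the n equations into a matrix system V a = ℓ, where row i of V is v_i (expressed in the standard basis). Since V is invertible (lower-triangular with 1s on the diagonal, up to permutation), solve by back-substitution:
  V =
[[0, 1, 0, 0],
 [1, 1, 1, 0],
 [1, 0, 0, 0],
 [1, -1, -1, 1]]
  V a = (4, 7, 2, -3)
Solving gives a = (2, 4, 1, 0).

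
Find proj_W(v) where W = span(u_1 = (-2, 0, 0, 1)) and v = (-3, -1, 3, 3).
proj_W(v) = (-18/5, 0, 0, 9/5)

Set up U = [u_1 | ... | u_1] ∈ R^(4×1). The projector onto W = col(U) is P = U (U^T U)^(-1) U^T.
Compute U^T U =
  [5],
and U^T v = (9).
Solve U^T U · c = U^T v for the coefficients: c = (9/5). The projection is proj_W(v) = U c.
Check: (v - proj_W(v)) · u_1 = 0  (should be 0).
Result: proj_W(v) = (-18/5, 0, 0, 9/5).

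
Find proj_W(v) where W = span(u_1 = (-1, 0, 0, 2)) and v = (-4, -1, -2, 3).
proj_W(v) = (-2, 0, 0, 4)

Set up U = [u_1 | ... | u_1] ∈ R^(4×1). The projector onto W = col(U) is P = U (U^T U)^(-1) U^T.
Compute U^T U =
  [5],
and U^T v = (10).
Solve U^T U · c = U^T v for the coefficients: c = (2). The projection is proj_W(v) = U c.
Check: (v - proj_W(v)) · u_1 = 0  (should be 0).
Result: proj_W(v) = (-2, 0, 0, 4).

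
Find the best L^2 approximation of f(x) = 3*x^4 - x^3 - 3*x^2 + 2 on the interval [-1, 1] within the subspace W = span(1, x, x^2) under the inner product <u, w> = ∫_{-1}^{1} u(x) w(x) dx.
g(x) = -3*x^2/7 - 3*x/5 + 61/35

The best approximation g ∈ W is the orthogonal projection of f onto W. Writing g = a_0 + a_1 x + a_2 x^2, the coefficients solve the normal equations G · a = b where
  G_{ij} = <φ_i, φ_j> and b_i = <f, φ_i>, with φ_0 = 1, φ_1 = x, φ_2 = x^2.
G =
  [2, 0, 2/3]
  [0, 2/3, 0]
  [2/3, 0, 2/5],
b = (16/5, -2/5, 104/105).
Solving gives a_0 = 61/35, a_1 = -3/5, a_2 = -3/7, so
  g(x) = -3*x^2/7 - 3*x/5 + 61/35.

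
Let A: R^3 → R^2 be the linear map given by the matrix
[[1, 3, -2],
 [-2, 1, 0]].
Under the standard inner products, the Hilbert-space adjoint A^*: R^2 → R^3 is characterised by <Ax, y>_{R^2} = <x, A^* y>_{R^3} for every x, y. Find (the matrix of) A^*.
A^* = A^T =
[[1, -2],
 [3, 1],
 [-2, 0]]

For real matrices with standard dot products, the defining identity <Ax, y> = <x, A^* y> gives (Ax)^T y = x^T (A^*) y, i.e. x^T A^T y = x^T (A^*) y. Since this holds for all x, y, we must have A^* = A^T. Therefore
A^* =
[[1, -2],
 [3, 1],
 [-2, 0]].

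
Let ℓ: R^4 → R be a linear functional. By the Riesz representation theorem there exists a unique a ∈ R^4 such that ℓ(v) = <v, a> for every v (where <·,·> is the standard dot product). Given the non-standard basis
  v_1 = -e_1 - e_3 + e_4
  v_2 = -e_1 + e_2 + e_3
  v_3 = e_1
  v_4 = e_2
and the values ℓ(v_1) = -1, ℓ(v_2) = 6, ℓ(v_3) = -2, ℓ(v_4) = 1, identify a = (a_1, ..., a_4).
a = (-2, 1, 3, 0)

Write a = (a_1, ..., a_4) in the standard basis. For each basis vector v_i, ℓ(v_i) = <v_i, a> is a linear equation in the a_j's. Collect the n equations into a matrix system V a = ℓ, where row i of V is v_i (expressed in the standard basis). Since V is invertible (lower-triangular with 1s on the diagonal, up to permutation), solve by back-substitution:
  V =
[[-1, 0, -1, 1],
 [-1, 1, 1, 0],
 [1, 0, 0, 0],
 [0, 1, 0, 0]]
  V a = (-1, 6, -2, 1)
Solving gives a = (-2, 1, 3, 0).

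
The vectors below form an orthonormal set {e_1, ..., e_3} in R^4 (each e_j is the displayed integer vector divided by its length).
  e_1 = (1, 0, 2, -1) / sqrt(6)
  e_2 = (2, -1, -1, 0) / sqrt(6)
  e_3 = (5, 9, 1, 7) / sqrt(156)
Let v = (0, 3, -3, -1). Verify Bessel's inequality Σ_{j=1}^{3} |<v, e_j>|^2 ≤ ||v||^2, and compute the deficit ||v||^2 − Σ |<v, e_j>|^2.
Σ |<v, e_j>|^2 = 313/52; ||v||^2 = 19; deficit = 675/52

Write each e_j = u_j / sqrt(<u_j, u_j>) where u_j is the displayed integer vector. Then <v, e_j> = <v, u_j> / sqrt(<u_j, u_j>), so |<v, e_j>|^2 = <v, u_j>^2 / <u_j, u_j>.
Coefficients: <v, e_1> = -5/sqrt(6), <v, e_2> = 0/sqrt(6), <v, e_3> = 17/sqrt(156).
Square and sum: Σ |<v, e_j>|^2 = 313/52.
Compute ||v||^2 = v·v = 19.
Deficit = 19 − 313/52 = 675/52 ≥ 0, confirming Bessel's inequality. (The deficit equals ||v − Σ <v,e_j> e_j||^2, the squared distance from v to span{e_j}.)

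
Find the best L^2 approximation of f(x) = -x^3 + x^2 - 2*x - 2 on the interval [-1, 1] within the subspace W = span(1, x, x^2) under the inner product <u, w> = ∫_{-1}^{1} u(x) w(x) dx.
g(x) = x^2 - 13*x/5 - 2

The best approximation g ∈ W is the orthogonal projection of f onto W. Writing g = a_0 + a_1 x + a_2 x^2, the coefficients solve the normal equations G · a = b where
  G_{ij} = <φ_i, φ_j> and b_i = <f, φ_i>, with φ_0 = 1, φ_1 = x, φ_2 = x^2.
G =
  [2, 0, 2/3]
  [0, 2/3, 0]
  [2/3, 0, 2/5],
b = (-10/3, -26/15, -14/15).
Solving gives a_0 = -2, a_1 = -13/5, a_2 = 1, so
  g(x) = x^2 - 13*x/5 - 2.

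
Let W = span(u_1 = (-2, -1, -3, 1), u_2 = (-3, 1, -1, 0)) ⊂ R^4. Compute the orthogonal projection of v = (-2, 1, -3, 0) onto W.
proj_W(v) = (-266/101, 2/101, -210/101, 52/101)

Set up U = [u_1 | ... | u_2] ∈ R^(4×2). The projector onto W = col(U) is P = U (U^T U)^(-1) U^T.
Compute U^T U =
  [15, 8]
  [8, 11],
and U^T v = (12, 10).
Solve U^T U · c = U^T v for the coefficients: c = (52/101, 54/101). The projection is proj_W(v) = U c.
Check: (v - proj_W(v)) · u_1 = 0  (should be 0).
Check: (v - proj_W(v)) · u_2 = 0  (should be 0).
Result: proj_W(v) = (-266/101, 2/101, -210/101, 52/101).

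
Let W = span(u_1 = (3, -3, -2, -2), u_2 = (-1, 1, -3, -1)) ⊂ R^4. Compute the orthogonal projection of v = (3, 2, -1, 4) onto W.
proj_W(v) = (-25/154, 25/154, 101/154, 5/14)

Set up U = [u_1 | ... | u_2] ∈ R^(4×2). The projector onto W = col(U) is P = U (U^T U)^(-1) U^T.
Compute U^T U =
  [26, 2]
  [2, 12],
and U^T v = (-3, -2).
Solve U^T U · c = U^T v for the coefficients: c = (-8/77, -23/154). The projection is proj_W(v) = U c.
Check: (v - proj_W(v)) · u_1 = 0  (should be 0).
Check: (v - proj_W(v)) · u_2 = 0  (should be 0).
Result: proj_W(v) = (-25/154, 25/154, 101/154, 5/14).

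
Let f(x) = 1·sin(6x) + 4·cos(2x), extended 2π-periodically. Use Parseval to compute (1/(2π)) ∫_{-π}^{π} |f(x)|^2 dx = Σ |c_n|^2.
Σ |c_n|^2 = 17/2

Expand |f|^2 and use orthogonality of {sin(nx), cos(mx)} on [-π, π]:
  ∫_{-π}^{π} sin(nx)^2 dx = π, ∫ cos(mx)^2 dx = π, and cross terms integrate to 0.
So ∫_{-π}^{π} f(x)^2 dx = 1^2 · π + 4^2 · π = (1 + 16)π.
Divide by 2π: (1 + 16)/2 = 17/2.
By Parseval, this equals Σ |c_n|^2.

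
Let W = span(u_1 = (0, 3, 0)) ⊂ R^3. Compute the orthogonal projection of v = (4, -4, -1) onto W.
proj_W(v) = (0, -4, 0)

Set up U = [u_1 | ... | u_1] ∈ R^(3×1). The projector onto W = col(U) is P = U (U^T U)^(-1) U^T.
Compute U^T U =
  [9],
and U^T v = (-12).
Solve U^T U · c = U^T v for the coefficients: c = (-4/3). The projection is proj_W(v) = U c.
Check: (v - proj_W(v)) · u_1 = 0  (should be 0).
Result: proj_W(v) = (0, -4, 0).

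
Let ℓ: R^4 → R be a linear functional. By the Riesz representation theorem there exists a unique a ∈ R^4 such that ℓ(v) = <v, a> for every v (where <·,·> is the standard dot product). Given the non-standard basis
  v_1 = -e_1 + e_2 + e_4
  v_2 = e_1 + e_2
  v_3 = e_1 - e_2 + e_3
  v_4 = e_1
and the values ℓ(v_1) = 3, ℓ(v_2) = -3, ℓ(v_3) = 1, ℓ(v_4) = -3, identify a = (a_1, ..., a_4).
a = (-3, 0, 4, 0)

Write a = (a_1, ..., a_4) in the standard basis. For each basis vector v_i, ℓ(v_i) = <v_i, a> is a linear equation in the a_j's. Collect the n equations into a matrix system V a = ℓ, where row i of V is v_i (expressed in the standard basis). Since V is invertible (lower-triangular with 1s on the diagonal, up to permutation), solve by back-substitution:
  V =
[[-1, 1, 0, 1],
 [1, 1, 0, 0],
 [1, -1, 1, 0],
 [1, 0, 0, 0]]
  V a = (3, -3, 1, -3)
Solving gives a = (-3, 0, 4, 0).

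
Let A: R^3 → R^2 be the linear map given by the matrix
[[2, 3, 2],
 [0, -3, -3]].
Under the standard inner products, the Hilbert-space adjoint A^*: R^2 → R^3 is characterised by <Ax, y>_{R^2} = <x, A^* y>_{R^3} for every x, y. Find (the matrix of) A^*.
A^* = A^T =
[[2, 0],
 [3, -3],
 [2, -3]]

For real matrices with standard dot products, the defining identity <Ax, y> = <x, A^* y> gives (Ax)^T y = x^T (A^*) y, i.e. x^T A^T y = x^T (A^*) y. Since this holds for all x, y, we must have A^* = A^T. Therefore
A^* =
[[2, 0],
 [3, -3],
 [2, -3]].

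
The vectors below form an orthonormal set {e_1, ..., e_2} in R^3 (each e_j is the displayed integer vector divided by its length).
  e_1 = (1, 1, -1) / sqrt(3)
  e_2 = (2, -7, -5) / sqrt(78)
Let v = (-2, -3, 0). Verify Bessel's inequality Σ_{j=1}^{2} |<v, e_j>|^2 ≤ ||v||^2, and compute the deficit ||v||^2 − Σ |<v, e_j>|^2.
Σ |<v, e_j>|^2 = 313/26; ||v||^2 = 13; deficit = 25/26

Write each e_j = u_j / sqrt(<u_j, u_j>) where u_j is the displayed integer vector. Then <v, e_j> = <v, u_j> / sqrt(<u_j, u_j>), so |<v, e_j>|^2 = <v, u_j>^2 / <u_j, u_j>.
Coefficients: <v, e_1> = -5/sqrt(3), <v, e_2> = 17/sqrt(78).
Square and sum: Σ |<v, e_j>|^2 = 313/26.
Compute ||v||^2 = v·v = 13.
Deficit = 13 − 313/26 = 25/26 ≥ 0, confirming Bessel's inequality. (The deficit equals ||v − Σ <v,e_j> e_j||^2, the squared distance from v to span{e_j}.)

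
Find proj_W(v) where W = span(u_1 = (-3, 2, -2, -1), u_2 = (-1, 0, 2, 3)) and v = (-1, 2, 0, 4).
proj_W(v) = (-132/59, 47/59, 76/59, 161/59)

Set up U = [u_1 | ... | u_2] ∈ R^(4×2). The projector onto W = col(U) is P = U (U^T U)^(-1) U^T.
Compute U^T U =
  [18, -4]
  [-4, 14],
and U^T v = (3, 13).
Solve U^T U · c = U^T v for the coefficients: c = (47/118, 123/118). The projection is proj_W(v) = U c.
Check: (v - proj_W(v)) · u_1 = 0  (should be 0).
Check: (v - proj_W(v)) · u_2 = 0  (should be 0).
Result: proj_W(v) = (-132/59, 47/59, 76/59, 161/59).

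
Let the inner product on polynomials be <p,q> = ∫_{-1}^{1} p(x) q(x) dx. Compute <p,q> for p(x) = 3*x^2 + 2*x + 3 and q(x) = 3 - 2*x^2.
<p,q> = 88/5

Expand the product: p(x)·q(x) = -6*x^4 - 4*x^3 + 3*x^2 + 6*x + 9.
∫_{-1}^{1} of each monomial x^k gives [2/(k+1) if k even, 0 if k odd]. Integrating term-by-term (or equivalently evaluating the antiderivative F(x) = -6*x^5/5 - x^4 + x^3 + 3*x^2 + 9*x at the endpoints):
  F(1) − F(−1) = 54/5 − (-34/5) = 88/5.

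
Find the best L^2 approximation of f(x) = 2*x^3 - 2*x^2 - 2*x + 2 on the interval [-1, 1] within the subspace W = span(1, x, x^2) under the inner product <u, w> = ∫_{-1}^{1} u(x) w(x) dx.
g(x) = -2*x^2 - 4*x/5 + 2

The best approximation g ∈ W is the orthogonal projection of f onto W. Writing g = a_0 + a_1 x + a_2 x^2, the coefficients solve the normal equations G · a = b where
  G_{ij} = <φ_i, φ_j> and b_i = <f, φ_i>, with φ_0 = 1, φ_1 = x, φ_2 = x^2.
G =
  [2, 0, 2/3]
  [0, 2/3, 0]
  [2/3, 0, 2/5],
b = (8/3, -8/15, 8/15).
Solving gives a_0 = 2, a_1 = -4/5, a_2 = -2, so
  g(x) = -2*x^2 - 4*x/5 + 2.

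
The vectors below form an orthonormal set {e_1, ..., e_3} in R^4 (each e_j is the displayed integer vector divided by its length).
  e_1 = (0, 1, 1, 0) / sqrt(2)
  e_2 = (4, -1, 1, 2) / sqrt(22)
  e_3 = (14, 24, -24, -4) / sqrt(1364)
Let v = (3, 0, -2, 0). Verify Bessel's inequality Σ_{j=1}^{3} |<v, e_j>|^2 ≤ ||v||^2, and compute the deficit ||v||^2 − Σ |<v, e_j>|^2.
Σ |<v, e_j>|^2 = 387/31; ||v||^2 = 13; deficit = 16/31

Write each e_j = u_j / sqrt(<u_j, u_j>) where u_j is the displayed integer vector. Then <v, e_j> = <v, u_j> / sqrt(<u_j, u_j>), so |<v, e_j>|^2 = <v, u_j>^2 / <u_j, u_j>.
Coefficients: <v, e_1> = -2/sqrt(2), <v, e_2> = 10/sqrt(22), <v, e_3> = 90/sqrt(1364).
Square and sum: Σ |<v, e_j>|^2 = 387/31.
Compute ||v||^2 = v·v = 13.
Deficit = 13 − 387/31 = 16/31 ≥ 0, confirming Bessel's inequality. (The deficit equals ||v − Σ <v,e_j> e_j||^2, the squared distance from v to span{e_j}.)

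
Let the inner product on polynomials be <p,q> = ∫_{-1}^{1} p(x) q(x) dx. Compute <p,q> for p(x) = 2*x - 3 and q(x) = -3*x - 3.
<p,q> = 14

Expand the product: p(x)·q(x) = -6*x^2 + 3*x + 9.
∫_{-1}^{1} of each monomial x^k gives [2/(k+1) if k even, 0 if k odd]. Integrating term-by-term (or equivalently evaluating the antiderivative F(x) = -2*x^3 + 3*x^2/2 + 9*x at the endpoints):
  F(1) − F(−1) = 17/2 − (-11/2) = 14.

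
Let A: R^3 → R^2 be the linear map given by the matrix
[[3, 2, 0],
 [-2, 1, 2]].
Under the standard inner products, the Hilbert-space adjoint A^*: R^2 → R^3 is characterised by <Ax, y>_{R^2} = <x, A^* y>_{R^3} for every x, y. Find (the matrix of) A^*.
A^* = A^T =
[[3, -2],
 [2, 1],
 [0, 2]]

For real matrices with standard dot products, the defining identity <Ax, y> = <x, A^* y> gives (Ax)^T y = x^T (A^*) y, i.e. x^T A^T y = x^T (A^*) y. Since this holds for all x, y, we must have A^* = A^T. Therefore
A^* =
[[3, -2],
 [2, 1],
 [0, 2]].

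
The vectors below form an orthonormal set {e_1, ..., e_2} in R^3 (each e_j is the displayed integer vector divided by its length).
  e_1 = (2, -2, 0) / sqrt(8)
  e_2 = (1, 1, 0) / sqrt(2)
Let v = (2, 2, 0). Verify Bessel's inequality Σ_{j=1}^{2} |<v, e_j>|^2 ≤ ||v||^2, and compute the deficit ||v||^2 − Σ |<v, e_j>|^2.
Σ |<v, e_j>|^2 = 8; ||v||^2 = 8; deficit = 0

Write each e_j = u_j / sqrt(<u_j, u_j>) where u_j is the displayed integer vector. Then <v, e_j> = <v, u_j> / sqrt(<u_j, u_j>), so |<v, e_j>|^2 = <v, u_j>^2 / <u_j, u_j>.
Coefficients: <v, e_1> = 0/sqrt(8), <v, e_2> = 4/sqrt(2).
Square and sum: Σ |<v, e_j>|^2 = 8.
Compute ||v||^2 = v·v = 8.
Deficit = 8 − 8 = 0 ≥ 0, confirming Bessel's inequality. (The deficit equals ||v − Σ <v,e_j> e_j||^2, the squared distance from v to span{e_j}.)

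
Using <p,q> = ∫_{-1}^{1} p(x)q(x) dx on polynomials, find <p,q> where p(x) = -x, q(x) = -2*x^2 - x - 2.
<p,q> = 2/3

Expand the product: p(x)·q(x) = 2*x^3 + x^2 + 2*x.
∫_{-1}^{1} of each monomial x^k gives [2/(k+1) if k even, 0 if k odd]. Integrating term-by-term (or equivalently evaluating the antiderivative F(x) = x^4/2 + x^3/3 + x^2 at the endpoints):
  F(1) − F(−1) = 11/6 − (7/6) = 2/3.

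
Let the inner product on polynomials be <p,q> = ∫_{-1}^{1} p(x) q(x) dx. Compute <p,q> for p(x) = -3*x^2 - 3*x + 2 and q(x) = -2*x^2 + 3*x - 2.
<p,q> = -154/15

Expand the product: p(x)·q(x) = 6*x^4 - 3*x^3 - 7*x^2 + 12*x - 4.
∫_{-1}^{1} of each monomial x^k gives [2/(k+1) if k even, 0 if k odd]. Integrating term-by-term (or equivalently evaluating the antiderivative F(x) = 6*x^5/5 - 3*x^4/4 - 7*x^3/3 + 6*x^2 - 4*x at the endpoints):
  F(1) − F(−1) = 7/60 − (623/60) = -154/15.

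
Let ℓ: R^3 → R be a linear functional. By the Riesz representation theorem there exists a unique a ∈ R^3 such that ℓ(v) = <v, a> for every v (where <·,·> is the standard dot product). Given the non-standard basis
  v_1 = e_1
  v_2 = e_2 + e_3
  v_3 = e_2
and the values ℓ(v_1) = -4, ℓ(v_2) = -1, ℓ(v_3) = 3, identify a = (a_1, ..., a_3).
a = (-4, 3, -4)

Write a = (a_1, ..., a_3) in the standard basis. For each basis vector v_i, ℓ(v_i) = <v_i, a> is a linear equation in the a_j's. Collect the n equations into a matrix system V a = ℓ, where row i of V is v_i (expressed in the standard basis). Since V is invertible (lower-triangular with 1s on the diagonal, up to permutation), solve by back-substitution:
  V =
[[1, 0, 0],
 [0, 1, 1],
 [0, 1, 0]]
  V a = (-4, -1, 3)
Solving gives a = (-4, 3, -4).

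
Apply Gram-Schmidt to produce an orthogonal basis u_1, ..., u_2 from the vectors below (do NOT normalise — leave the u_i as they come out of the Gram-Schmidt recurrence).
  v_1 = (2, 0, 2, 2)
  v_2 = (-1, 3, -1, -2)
Orthogonal basis:
  u_1 = (2, 0, 2, 2)
  u_2 = (1/3, 3, 1/3, -2/3)

Apply the Gram-Schmidt recurrence
  u_1 = v_1
  u_i = v_i − Σ_{j<i} ((v_i · u_j) / (u_j · u_j)) · u_j.

Step by step this gives:
  u_1 = (2, 0, 2, 2)
  u_2 = (1/3, 3, 1/3, -2/3)

Orthogonality check:
  u_2 · u_1 = 0 (should be 0)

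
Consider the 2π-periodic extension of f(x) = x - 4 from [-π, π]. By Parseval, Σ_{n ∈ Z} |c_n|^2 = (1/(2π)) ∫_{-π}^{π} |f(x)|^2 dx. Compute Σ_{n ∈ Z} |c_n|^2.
Σ |c_n|^2 = π^2/3 + 16

Expand and integrate term by term over [-π, π]:
  ∫ (x)^2 dx = 1·(2π^3/3); ∫ 2·1·(-4)·x dx = 0 (odd integrand); ∫ (-4)^2 dx = 16·2π.
So (1/(2π)) ∫_{-π}^{π} (x - 4)^2 dx = 1π^2/3 + 16 = π^2/3 + 16.
Parseval ⇒ Σ |c_n|^2 = π^2/3 + 16.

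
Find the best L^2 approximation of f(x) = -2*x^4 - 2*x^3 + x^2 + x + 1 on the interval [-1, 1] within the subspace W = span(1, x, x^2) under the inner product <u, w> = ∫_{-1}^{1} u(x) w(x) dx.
g(x) = -5*x^2/7 - x/5 + 41/35

The best approximation g ∈ W is the orthogonal projection of f onto W. Writing g = a_0 + a_1 x + a_2 x^2, the coefficients solve the normal equations G · a = b where
  G_{ij} = <φ_i, φ_j> and b_i = <f, φ_i>, with φ_0 = 1, φ_1 = x, φ_2 = x^2.
G =
  [2, 0, 2/3]
  [0, 2/3, 0]
  [2/3, 0, 2/5],
b = (28/15, -2/15, 52/105).
Solving gives a_0 = 41/35, a_1 = -1/5, a_2 = -5/7, so
  g(x) = -5*x^2/7 - x/5 + 41/35.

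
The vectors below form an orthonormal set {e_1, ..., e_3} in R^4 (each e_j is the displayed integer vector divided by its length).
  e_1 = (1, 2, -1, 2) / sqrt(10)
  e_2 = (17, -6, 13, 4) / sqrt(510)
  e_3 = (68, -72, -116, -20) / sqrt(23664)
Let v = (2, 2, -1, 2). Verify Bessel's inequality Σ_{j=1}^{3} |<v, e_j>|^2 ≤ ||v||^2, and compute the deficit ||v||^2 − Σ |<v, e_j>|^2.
Σ |<v, e_j>|^2 = 373/29; ||v||^2 = 13; deficit = 4/29

Write each e_j = u_j / sqrt(<u_j, u_j>) where u_j is the displayed integer vector. Then <v, e_j> = <v, u_j> / sqrt(<u_j, u_j>), so |<v, e_j>|^2 = <v, u_j>^2 / <u_j, u_j>.
Coefficients: <v, e_1> = 11/sqrt(10), <v, e_2> = 17/sqrt(510), <v, e_3> = 68/sqrt(23664).
Square and sum: Σ |<v, e_j>|^2 = 373/29.
Compute ||v||^2 = v·v = 13.
Deficit = 13 − 373/29 = 4/29 ≥ 0, confirming Bessel's inequality. (The deficit equals ||v − Σ <v,e_j> e_j||^2, the squared distance from v to span{e_j}.)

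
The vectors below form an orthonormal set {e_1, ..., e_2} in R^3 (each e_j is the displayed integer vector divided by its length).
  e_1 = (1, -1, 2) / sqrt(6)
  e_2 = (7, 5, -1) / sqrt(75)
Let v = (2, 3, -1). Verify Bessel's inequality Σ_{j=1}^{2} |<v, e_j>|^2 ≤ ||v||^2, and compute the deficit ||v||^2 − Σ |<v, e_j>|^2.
Σ |<v, e_j>|^2 = 27/2; ||v||^2 = 14; deficit = 1/2

Write each e_j = u_j / sqrt(<u_j, u_j>) where u_j is the displayed integer vector. Then <v, e_j> = <v, u_j> / sqrt(<u_j, u_j>), so |<v, e_j>|^2 = <v, u_j>^2 / <u_j, u_j>.
Coefficients: <v, e_1> = -3/sqrt(6), <v, e_2> = 30/sqrt(75).
Square and sum: Σ |<v, e_j>|^2 = 27/2.
Compute ||v||^2 = v·v = 14.
Deficit = 14 − 27/2 = 1/2 ≥ 0, confirming Bessel's inequality. (The deficit equals ||v − Σ <v,e_j> e_j||^2, the squared distance from v to span{e_j}.)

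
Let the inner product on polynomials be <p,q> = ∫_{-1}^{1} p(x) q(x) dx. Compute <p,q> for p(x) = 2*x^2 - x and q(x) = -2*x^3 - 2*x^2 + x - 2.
<p,q> = -62/15

Expand the product: p(x)·q(x) = -4*x^5 - 2*x^4 + 4*x^3 - 5*x^2 + 2*x.
∫_{-1}^{1} of each monomial x^k gives [2/(k+1) if k even, 0 if k odd]. Integrating term-by-term (or equivalently evaluating the antiderivative F(x) = -2*x^6/3 - 2*x^5/5 + x^4 - 5*x^3/3 + x^2 at the endpoints):
  F(1) − F(−1) = -11/15 − (17/5) = -62/15.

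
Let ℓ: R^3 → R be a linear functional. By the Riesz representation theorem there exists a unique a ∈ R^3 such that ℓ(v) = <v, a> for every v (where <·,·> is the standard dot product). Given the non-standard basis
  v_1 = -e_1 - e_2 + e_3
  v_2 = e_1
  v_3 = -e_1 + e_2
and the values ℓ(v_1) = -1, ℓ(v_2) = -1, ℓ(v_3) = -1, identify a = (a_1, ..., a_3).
a = (-1, -2, -4)

Write a = (a_1, ..., a_3) in the standard basis. For each basis vector v_i, ℓ(v_i) = <v_i, a> is a linear equation in the a_j's. Collect the n equations into a matrix system V a = ℓ, where row i of V is v_i (expressed in the standard basis). Since V is invertible (lower-triangular with 1s on the diagonal, up to permutation), solve by back-substitution:
  V =
[[-1, -1, 1],
 [1, 0, 0],
 [-1, 1, 0]]
  V a = (-1, -1, -1)
Solving gives a = (-1, -2, -4).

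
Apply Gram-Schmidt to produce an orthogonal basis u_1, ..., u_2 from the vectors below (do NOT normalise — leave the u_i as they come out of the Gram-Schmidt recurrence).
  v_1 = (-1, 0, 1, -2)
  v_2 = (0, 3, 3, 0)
Orthogonal basis:
  u_1 = (-1, 0, 1, -2)
  u_2 = (1/2, 3, 5/2, 1)

Apply the Gram-Schmidt recurrence
  u_1 = v_1
  u_i = v_i − Σ_{j<i} ((v_i · u_j) / (u_j · u_j)) · u_j.

Step by step this gives:
  u_1 = (-1, 0, 1, -2)
  u_2 = (1/2, 3, 5/2, 1)

Orthogonality check:
  u_2 · u_1 = 0 (should be 0)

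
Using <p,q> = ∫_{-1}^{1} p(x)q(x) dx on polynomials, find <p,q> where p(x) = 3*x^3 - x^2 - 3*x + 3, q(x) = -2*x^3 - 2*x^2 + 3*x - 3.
<p,q> = -732/35

Expand the product: p(x)·q(x) = -6*x^6 - 4*x^5 + 17*x^4 - 12*x^3 - 12*x^2 + 18*x - 9.
∫_{-1}^{1} of each monomial x^k gives [2/(k+1) if k even, 0 if k odd]. Integrating term-by-term (or equivalently evaluating the antiderivative F(x) = -6*x^7/7 - 2*x^6/3 + 17*x^5/5 - 3*x^4 - 4*x^3 + 9*x^2 - 9*x at the endpoints):
  F(1) − F(−1) = -538/105 − (1658/105) = -732/35.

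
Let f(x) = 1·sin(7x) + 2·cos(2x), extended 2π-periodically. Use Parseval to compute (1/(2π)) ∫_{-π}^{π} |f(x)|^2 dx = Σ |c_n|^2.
Σ |c_n|^2 = 5/2

Expand |f|^2 and use orthogonality of {sin(nx), cos(mx)} on [-π, π]:
  ∫_{-π}^{π} sin(nx)^2 dx = π, ∫ cos(mx)^2 dx = π, and cross terms integrate to 0.
So ∫_{-π}^{π} f(x)^2 dx = 1^2 · π + 2^2 · π = (1 + 4)π.
Divide by 2π: (1 + 4)/2 = 5/2.
By Parseval, this equals Σ |c_n|^2.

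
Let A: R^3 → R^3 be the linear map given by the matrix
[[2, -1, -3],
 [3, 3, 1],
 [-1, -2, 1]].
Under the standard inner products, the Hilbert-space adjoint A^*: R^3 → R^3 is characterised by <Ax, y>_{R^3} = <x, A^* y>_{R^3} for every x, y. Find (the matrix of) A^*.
A^* = A^T =
[[2, 3, -1],
 [-1, 3, -2],
 [-3, 1, 1]]

For real matrices with standard dot products, the defining identity <Ax, y> = <x, A^* y> gives (Ax)^T y = x^T (A^*) y, i.e. x^T A^T y = x^T (A^*) y. Since this holds for all x, y, we must have A^* = A^T. Therefore
A^* =
[[2, 3, -1],
 [-1, 3, -2],
 [-3, 1, 1]].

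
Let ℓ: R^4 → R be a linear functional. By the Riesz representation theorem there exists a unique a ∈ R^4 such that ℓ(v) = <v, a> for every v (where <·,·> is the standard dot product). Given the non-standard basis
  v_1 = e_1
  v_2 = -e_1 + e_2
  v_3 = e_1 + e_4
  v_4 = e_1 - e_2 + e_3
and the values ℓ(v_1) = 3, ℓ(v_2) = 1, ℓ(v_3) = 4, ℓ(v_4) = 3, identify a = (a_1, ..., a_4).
a = (3, 4, 4, 1)

Write a = (a_1, ..., a_4) in the standard basis. For each basis vector v_i, ℓ(v_i) = <v_i, a> is a linear equation in the a_j's. Collect the n equations into a matrix system V a = ℓ, where row i of V is v_i (expressed in the standard basis). Since V is invertible (lower-triangular with 1s on the diagonal, up to permutation), solve by back-substitution:
  V =
[[1, 0, 0, 0],
 [-1, 1, 0, 0],
 [1, 0, 0, 1],
 [1, -1, 1, 0]]
  V a = (3, 1, 4, 3)
Solving gives a = (3, 4, 4, 1).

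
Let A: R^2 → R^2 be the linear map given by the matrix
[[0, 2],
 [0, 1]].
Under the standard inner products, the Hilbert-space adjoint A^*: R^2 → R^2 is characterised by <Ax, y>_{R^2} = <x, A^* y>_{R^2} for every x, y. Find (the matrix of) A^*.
A^* = A^T =
[[0, 0],
 [2, 1]]

For real matrices with standard dot products, the defining identity <Ax, y> = <x, A^* y> gives (Ax)^T y = x^T (A^*) y, i.e. x^T A^T y = x^T (A^*) y. Since this holds for all x, y, we must have A^* = A^T. Therefore
A^* =
[[0, 0],
 [2, 1]].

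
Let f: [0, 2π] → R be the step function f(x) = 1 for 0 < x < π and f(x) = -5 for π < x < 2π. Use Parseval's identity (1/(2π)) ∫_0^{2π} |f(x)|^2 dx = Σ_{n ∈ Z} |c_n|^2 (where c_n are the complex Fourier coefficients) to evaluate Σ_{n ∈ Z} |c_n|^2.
Σ |c_n|^2 = 13

Parseval equates the L^2 energy of f (normalised by 1/(2π)) with the ℓ^2 sum of its Fourier coefficients: (1/(2π)) ∫_0^{2π} |f|^2 = Σ |c_n|^2.
Compute the left side: (1/(2π)) [∫_0^π 1^2 dx + ∫_π^{2π} (-5)^2 dx] = (1/(2π)) · (1π + 25π) = (1 + 25)/2 = 13.
So Σ_{n ∈ Z} |c_n|^2 = 13.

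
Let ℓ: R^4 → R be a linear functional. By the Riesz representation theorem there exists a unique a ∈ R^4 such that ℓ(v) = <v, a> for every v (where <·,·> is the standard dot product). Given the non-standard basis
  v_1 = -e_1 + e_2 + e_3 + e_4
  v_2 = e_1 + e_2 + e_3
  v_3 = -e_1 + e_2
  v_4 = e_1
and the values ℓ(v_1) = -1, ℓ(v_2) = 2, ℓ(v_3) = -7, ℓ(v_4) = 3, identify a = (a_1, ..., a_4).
a = (3, -4, 3, 3)

Write a = (a_1, ..., a_4) in the standard basis. For each basis vector v_i, ℓ(v_i) = <v_i, a> is a linear equation in the a_j's. Collect the n equations into a matrix system V a = ℓ, where row i of V is v_i (expressed in the standard basis). Since V is invertible (lower-triangular with 1s on the diagonal, up to permutation), solve by back-substitution:
  V =
[[-1, 1, 1, 1],
 [1, 1, 1, 0],
 [-1, 1, 0, 0],
 [1, 0, 0, 0]]
  V a = (-1, 2, -7, 3)
Solving gives a = (3, -4, 3, 3).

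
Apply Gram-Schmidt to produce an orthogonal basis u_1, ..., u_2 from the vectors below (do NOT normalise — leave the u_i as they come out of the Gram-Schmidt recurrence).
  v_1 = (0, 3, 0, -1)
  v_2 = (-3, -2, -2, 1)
Orthogonal basis:
  u_1 = (0, 3, 0, -1)
  u_2 = (-3, 1/10, -2, 3/10)

Apply the Gram-Schmidt recurrence
  u_1 = v_1
  u_i = v_i − Σ_{j<i} ((v_i · u_j) / (u_j · u_j)) · u_j.

Step by step this gives:
  u_1 = (0, 3, 0, -1)
  u_2 = (-3, 1/10, -2, 3/10)

Orthogonality check:
  u_2 · u_1 = 0 (should be 0)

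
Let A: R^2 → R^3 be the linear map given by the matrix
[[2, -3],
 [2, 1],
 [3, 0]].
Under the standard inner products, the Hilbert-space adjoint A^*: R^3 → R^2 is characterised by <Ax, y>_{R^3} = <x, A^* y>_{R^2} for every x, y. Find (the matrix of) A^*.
A^* = A^T =
[[2, 2, 3],
 [-3, 1, 0]]

For real matrices with standard dot products, the defining identity <Ax, y> = <x, A^* y> gives (Ax)^T y = x^T (A^*) y, i.e. x^T A^T y = x^T (A^*) y. Since this holds for all x, y, we must have A^* = A^T. Therefore
A^* =
[[2, 2, 3],
 [-3, 1, 0]].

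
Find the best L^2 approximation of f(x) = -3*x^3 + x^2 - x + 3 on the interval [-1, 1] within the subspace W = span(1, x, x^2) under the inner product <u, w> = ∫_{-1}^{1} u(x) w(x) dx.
g(x) = x^2 - 14*x/5 + 3

The best approximation g ∈ W is the orthogonal projection of f onto W. Writing g = a_0 + a_1 x + a_2 x^2, the coefficients solve the normal equations G · a = b where
  G_{ij} = <φ_i, φ_j> and b_i = <f, φ_i>, with φ_0 = 1, φ_1 = x, φ_2 = x^2.
G =
  [2, 0, 2/3]
  [0, 2/3, 0]
  [2/3, 0, 2/5],
b = (20/3, -28/15, 12/5).
Solving gives a_0 = 3, a_1 = -14/5, a_2 = 1, so
  g(x) = x^2 - 14*x/5 + 3.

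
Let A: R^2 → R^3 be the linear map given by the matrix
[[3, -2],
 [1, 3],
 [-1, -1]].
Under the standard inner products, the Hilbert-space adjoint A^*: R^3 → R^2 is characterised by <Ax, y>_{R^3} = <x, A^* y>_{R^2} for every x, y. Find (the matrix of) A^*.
A^* = A^T =
[[3, 1, -1],
 [-2, 3, -1]]

For real matrices with standard dot products, the defining identity <Ax, y> = <x, A^* y> gives (Ax)^T y = x^T (A^*) y, i.e. x^T A^T y = x^T (A^*) y. Since this holds for all x, y, we must have A^* = A^T. Therefore
A^* =
[[3, 1, -1],
 [-2, 3, -1]].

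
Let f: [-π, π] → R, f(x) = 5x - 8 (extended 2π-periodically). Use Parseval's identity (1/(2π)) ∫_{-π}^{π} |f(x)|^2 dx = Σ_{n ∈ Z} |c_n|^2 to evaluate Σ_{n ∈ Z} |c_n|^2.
Σ |c_n|^2 = 25π^2/3 + 64

Expand and integrate term by term over [-π, π]:
  ∫ (5x)^2 dx = 25·(2π^3/3); ∫ 2·5·(-8)·x dx = 0 (odd integrand); ∫ (-8)^2 dx = 64·2π.
So (1/(2π)) ∫_{-π}^{π} (5x - 8)^2 dx = 25π^2/3 + 64 = 25π^2/3 + 64.
Parseval ⇒ Σ |c_n|^2 = 25π^2/3 + 64.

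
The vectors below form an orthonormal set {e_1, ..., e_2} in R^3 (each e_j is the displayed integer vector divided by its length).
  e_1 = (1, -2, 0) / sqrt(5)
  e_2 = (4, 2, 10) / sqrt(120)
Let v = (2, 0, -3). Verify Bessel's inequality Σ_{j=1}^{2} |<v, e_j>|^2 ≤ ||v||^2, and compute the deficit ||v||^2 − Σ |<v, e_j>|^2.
Σ |<v, e_j>|^2 = 29/6; ||v||^2 = 13; deficit = 49/6

Write each e_j = u_j / sqrt(<u_j, u_j>) where u_j is the displayed integer vector. Then <v, e_j> = <v, u_j> / sqrt(<u_j, u_j>), so |<v, e_j>|^2 = <v, u_j>^2 / <u_j, u_j>.
Coefficients: <v, e_1> = 2/sqrt(5), <v, e_2> = -22/sqrt(120).
Square and sum: Σ |<v, e_j>|^2 = 29/6.
Compute ||v||^2 = v·v = 13.
Deficit = 13 − 29/6 = 49/6 ≥ 0, confirming Bessel's inequality. (The deficit equals ||v − Σ <v,e_j> e_j||^2, the squared distance from v to span{e_j}.)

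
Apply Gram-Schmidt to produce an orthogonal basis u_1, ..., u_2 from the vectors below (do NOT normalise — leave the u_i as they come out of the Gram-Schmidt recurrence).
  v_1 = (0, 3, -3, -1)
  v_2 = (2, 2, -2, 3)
Orthogonal basis:
  u_1 = (0, 3, -3, -1)
  u_2 = (2, 11/19, -11/19, 66/19)

Apply the Gram-Schmidt recurrence
  u_1 = v_1
  u_i = v_i − Σ_{j<i} ((v_i · u_j) / (u_j · u_j)) · u_j.

Step by step this gives:
  u_1 = (0, 3, -3, -1)
  u_2 = (2, 11/19, -11/19, 66/19)

Orthogonality check:
  u_2 · u_1 = 0 (should be 0)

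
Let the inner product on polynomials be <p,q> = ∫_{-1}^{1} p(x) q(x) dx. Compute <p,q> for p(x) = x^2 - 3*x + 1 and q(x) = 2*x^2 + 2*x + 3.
<p,q> = 92/15

Expand the product: p(x)·q(x) = 2*x^4 - 4*x^3 - x^2 - 7*x + 3.
∫_{-1}^{1} of each monomial x^k gives [2/(k+1) if k even, 0 if k odd]. Integrating term-by-term (or equivalently evaluating the antiderivative F(x) = 2*x^5/5 - x^4 - x^3/3 - 7*x^2/2 + 3*x at the endpoints):
  F(1) − F(−1) = -43/30 − (-227/30) = 92/15.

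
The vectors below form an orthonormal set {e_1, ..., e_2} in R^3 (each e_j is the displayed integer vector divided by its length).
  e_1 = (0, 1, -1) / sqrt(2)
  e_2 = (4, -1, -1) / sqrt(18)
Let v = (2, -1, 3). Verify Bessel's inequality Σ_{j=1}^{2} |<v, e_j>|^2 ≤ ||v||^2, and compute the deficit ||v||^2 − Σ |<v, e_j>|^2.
Σ |<v, e_j>|^2 = 10; ||v||^2 = 14; deficit = 4

Write each e_j = u_j / sqrt(<u_j, u_j>) where u_j is the displayed integer vector. Then <v, e_j> = <v, u_j> / sqrt(<u_j, u_j>), so |<v, e_j>|^2 = <v, u_j>^2 / <u_j, u_j>.
Coefficients: <v, e_1> = -4/sqrt(2), <v, e_2> = 6/sqrt(18).
Square and sum: Σ |<v, e_j>|^2 = 10.
Compute ||v||^2 = v·v = 14.
Deficit = 14 − 10 = 4 ≥ 0, confirming Bessel's inequality. (The deficit equals ||v − Σ <v,e_j> e_j||^2, the squared distance from v to span{e_j}.)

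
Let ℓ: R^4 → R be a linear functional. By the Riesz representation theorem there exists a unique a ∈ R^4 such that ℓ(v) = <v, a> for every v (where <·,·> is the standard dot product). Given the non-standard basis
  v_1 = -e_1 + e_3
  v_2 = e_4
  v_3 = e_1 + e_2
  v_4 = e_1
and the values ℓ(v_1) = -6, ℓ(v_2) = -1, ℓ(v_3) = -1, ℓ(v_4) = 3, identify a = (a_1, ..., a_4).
a = (3, -4, -3, -1)

Write a = (a_1, ..., a_4) in the standard basis. For each basis vector v_i, ℓ(v_i) = <v_i, a> is a linear equation in the a_j's. Collect the n equations into a matrix system V a = ℓ, where row i of V is v_i (expressed in the standard basis). Since V is invertible (lower-triangular with 1s on the diagonal, up to permutation), solve by back-substitution:
  V =
[[-1, 0, 1, 0],
 [0, 0, 0, 1],
 [1, 1, 0, 0],
 [1, 0, 0, 0]]
  V a = (-6, -1, -1, 3)
Solving gives a = (3, -4, -3, -1).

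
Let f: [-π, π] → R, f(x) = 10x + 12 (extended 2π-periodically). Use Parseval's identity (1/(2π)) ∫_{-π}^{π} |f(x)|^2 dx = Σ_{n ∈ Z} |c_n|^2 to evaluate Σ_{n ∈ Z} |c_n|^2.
Σ |c_n|^2 = 100π^2/3 + 144

Expand and integrate term by term over [-π, π]:
  ∫ (10x)^2 dx = 100·(2π^3/3); ∫ 2·10·(12)·x dx = 0 (odd integrand); ∫ 12^2 dx = 144·2π.
So (1/(2π)) ∫_{-π}^{π} (10x + 12)^2 dx = 100π^2/3 + 144 = 100π^2/3 + 144.
Parseval ⇒ Σ |c_n|^2 = 100π^2/3 + 144.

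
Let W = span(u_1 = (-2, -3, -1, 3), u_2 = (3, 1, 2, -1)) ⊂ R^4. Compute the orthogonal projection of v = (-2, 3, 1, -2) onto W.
proj_W(v) = (-103/149, 353/149, -124/149, -353/149)

Set up U = [u_1 | ... | u_2] ∈ R^(4×2). The projector onto W = col(U) is P = U (U^T U)^(-1) U^T.
Compute U^T U =
  [23, -14]
  [-14, 15],
and U^T v = (-12, 1).
Solve U^T U · c = U^T v for the coefficients: c = (-166/149, -145/149). The projection is proj_W(v) = U c.
Check: (v - proj_W(v)) · u_1 = 0  (should be 0).
Check: (v - proj_W(v)) · u_2 = 0  (should be 0).
Result: proj_W(v) = (-103/149, 353/149, -124/149, -353/149).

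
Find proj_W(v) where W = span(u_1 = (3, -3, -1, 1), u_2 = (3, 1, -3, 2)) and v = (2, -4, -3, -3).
proj_W(v) = (261/113, -1175/339, -65/339, 163/339)

Set up U = [u_1 | ... | u_2] ∈ R^(4×2). The projector onto W = col(U) is P = U (U^T U)^(-1) U^T.
Compute U^T U =
  [20, 11]
  [11, 23],
and U^T v = (18, 5).
Solve U^T U · c = U^T v for the coefficients: c = (359/339, -98/339). The projection is proj_W(v) = U c.
Check: (v - proj_W(v)) · u_1 = 0  (should be 0).
Check: (v - proj_W(v)) · u_2 = 0  (should be 0).
Result: proj_W(v) = (261/113, -1175/339, -65/339, 163/339).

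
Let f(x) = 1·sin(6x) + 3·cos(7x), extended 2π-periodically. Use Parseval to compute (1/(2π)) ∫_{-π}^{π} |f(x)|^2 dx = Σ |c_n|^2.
Σ |c_n|^2 = 5

Expand |f|^2 and use orthogonality of {sin(nx), cos(mx)} on [-π, π]:
  ∫_{-π}^{π} sin(nx)^2 dx = π, ∫ cos(mx)^2 dx = π, and cross terms integrate to 0.
So ∫_{-π}^{π} f(x)^2 dx = 1^2 · π + 3^2 · π = (1 + 9)π.
Divide by 2π: (1 + 9)/2 = 5.
By Parseval, this equals Σ |c_n|^2.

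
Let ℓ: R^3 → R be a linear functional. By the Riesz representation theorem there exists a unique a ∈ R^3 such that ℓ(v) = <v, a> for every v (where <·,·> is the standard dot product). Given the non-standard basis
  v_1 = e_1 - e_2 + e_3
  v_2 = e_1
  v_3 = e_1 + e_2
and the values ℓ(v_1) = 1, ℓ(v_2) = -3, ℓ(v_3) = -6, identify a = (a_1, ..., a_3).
a = (-3, -3, 1)

Write a = (a_1, ..., a_3) in the standard basis. For each basis vector v_i, ℓ(v_i) = <v_i, a> is a linear equation in the a_j's. Collect the n equations into a matrix system V a = ℓ, where row i of V is v_i (expressed in the standard basis). Since V is invertible (lower-triangular with 1s on the diagonal, up to permutation), solve by back-substitution:
  V =
[[1, -1, 1],
 [1, 0, 0],
 [1, 1, 0]]
  V a = (1, -3, -6)
Solving gives a = (-3, -3, 1).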